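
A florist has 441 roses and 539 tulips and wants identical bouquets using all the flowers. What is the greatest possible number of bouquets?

49

441 = 3² · 7²
539 = 7² · 11
Common: 7² = 49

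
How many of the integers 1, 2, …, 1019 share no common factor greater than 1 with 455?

455 = 5·7·13. Inclusion–exclusion on these primes:
1019 − ⌊1019/5⌋ − ⌊1019/7⌋ − ⌊1019/13⌋ + ⌊1019/35⌋ + ⌊1019/65⌋ + ⌊1019/91⌋ − ⌊1019/455⌋ = 646

646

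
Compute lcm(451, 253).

10373

451 = 11 · 41; 253 = 11 · 23
max exponents: 11 · 23 · 41 = 10373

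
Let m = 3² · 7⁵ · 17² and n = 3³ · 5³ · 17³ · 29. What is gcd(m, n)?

2601

min exponent per shared prime: 3² · 17² = 2601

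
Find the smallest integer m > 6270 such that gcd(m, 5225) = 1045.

7315

gcd(m, 5225) = 1045 forces 1045 | m; write m = 1045s. Then gcd(1045s, 1045·5) = 1045·gcd(s, 5), so need gcd(s, 5) = 1.
1045s > 6270 gives s ≥ 7. The least s ≥ 7 coprime to 5 is 7, so m = 1045·7 = 7315.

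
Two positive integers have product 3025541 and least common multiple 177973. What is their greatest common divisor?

From gcd × lcm = uv: gcd = 3025541 / 177973 = 17.

17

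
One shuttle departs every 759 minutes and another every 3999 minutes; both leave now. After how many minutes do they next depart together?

759 = 3 · 11 · 23; 3999 = 3 · 31 · 43
max exponents: 3 · 11 · 23 · 31 · 43 = 1011747

1011747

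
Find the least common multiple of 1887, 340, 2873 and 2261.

1887 = 3 · 17 · 37; 340 = 2² · 5 · 17; 2873 = 13² · 17; 2261 = 7 · 17 · 19
lcm takes max exponent of each prime: 2² · 3 · 5 · 7 · 13² · 17 · 19 · 37 = 848281980

848281980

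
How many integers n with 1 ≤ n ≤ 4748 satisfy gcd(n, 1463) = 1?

1463 = 7·11·19. Inclusion–exclusion on these primes:
4748 − ⌊4748/7⌋ − ⌊4748/11⌋ − ⌊4748/19⌋ + ⌊4748/77⌋ + ⌊4748/133⌋ + ⌊4748/209⌋ − ⌊4748/1463⌋ = 3505

3505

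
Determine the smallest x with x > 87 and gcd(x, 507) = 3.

90

gcd(x, 507) = 3 forces 3 | x; write x = 3s. Then gcd(3s, 3·169) = 3·gcd(s, 169), so need gcd(s, 169) = 1.
3s > 87 gives s ≥ 30. The least s ≥ 30 coprime to 169 is 30, so x = 3·30 = 90.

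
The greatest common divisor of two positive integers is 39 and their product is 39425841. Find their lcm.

1010919

For any two positive integers, gcd × lcm equals their product. Hence lcm = 39425841 / 39 = 1010919.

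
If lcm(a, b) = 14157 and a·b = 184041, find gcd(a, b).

From gcd × lcm = ab: gcd = 184041 / 14157 = 13.

13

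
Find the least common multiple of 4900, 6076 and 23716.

18379900

4900 = 2² · 5² · 7²; 6076 = 2² · 7² · 31; 23716 = 2² · 7² · 11²
lcm takes max exponent of each prime: 2² · 5² · 7² · 11² · 31 = 18379900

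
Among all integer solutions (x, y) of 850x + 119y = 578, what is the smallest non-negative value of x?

6

Euclid: 850 = 7·119 + 17; 119 = 7·17 + 0 → gcd = 17; 578 = 17·34.
Back-substitution yields 850·(1) + 119·(-7) = 17, so one solution is x = 1·34 = 34, y = -7·34 = -238.
Solutions in x differ by 119/17 = 7; the one in [0, 7) is 34 mod 7 = 6.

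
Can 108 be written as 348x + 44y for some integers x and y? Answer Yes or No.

gcd(348, 44): 348 = 7·44 + 40; 44 = 1·40 + 4; 40 = 10·4 + 0 → 4
4 divides 108, so a solution exists.

Yes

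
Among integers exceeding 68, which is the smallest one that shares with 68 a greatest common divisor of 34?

68 = 34·2. Any a with gcd(a, 68) = 34 is a multiple of 34, say 34s, with s coprime to 2.
Need s > 68/34, so s ≥ 3. First s ≥ 3 with gcd(s, 2) = 1 is s = 3. Thus a = 34·3 = 102.

102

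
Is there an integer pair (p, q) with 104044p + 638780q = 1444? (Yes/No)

Yes

By Bézout, 104044p + 638780q = 1444 has integer solutions iff gcd(104044, 638780) | 1444.
Euclid: 638780 = 6·104044 + 14516; 104044 = 7·14516 + 2432; 14516 = 5·2432 + 2356; 2432 = 1·2356 + 76; 2356 = 31·76 + 0. gcd = 76; 1444 mod 76 = 0. Yes.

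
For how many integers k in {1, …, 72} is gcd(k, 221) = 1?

63

221 = 13·17. Inclusion–exclusion on these primes:
72 − ⌊72/13⌋ − ⌊72/17⌋ + ⌊72/221⌋ = 63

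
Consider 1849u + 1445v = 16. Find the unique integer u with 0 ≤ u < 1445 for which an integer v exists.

744

Euclid: 1849 = 1·1445 + 404; 1445 = 3·404 + 233; 404 = 1·233 + 171; 233 = 1·171 + 62; 171 = 2·62 + 47; 62 = 1·47 + 15; 47 = 3·15 + 2; 15 = 7·2 + 1; 2 = 2·1 + 0 → gcd = 1; 16 = 1·16.
Back-substitution yields 1849·(-676) + 1445·(865) = 1, so one solution is u = -676·16 = -10816, v = 865·16 = 13840.
Solutions in u differ by 1445/1 = 1445; the one in [0, 1445) is -10816 mod 1445 = 744.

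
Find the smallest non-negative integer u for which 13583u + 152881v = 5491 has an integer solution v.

gcd(13583, 152881) = 289 (Euclid: 152881 = 11·13583 + 3468; 13583 = 3·3468 + 3179; 3468 = 1·3179 + 289; 3179 = 11·289 + 0), and 289 | 5491.
Extended Euclid: 13583·(-45) + 152881·(4) = 289. Scale by 19: u₀ = -855.
General solution u = u₀ + 529t; reducing mod 529 gives u = 203 (and v = -18).

203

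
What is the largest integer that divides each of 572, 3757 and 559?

gcd(572, 3757): 3757 = 6·572 + 325; 572 = 1·325 + 247; 325 = 1·247 + 78; 247 = 3·78 + 13; 78 = 6·13 + 0 → 13
gcd(13, 559): 559 = 43·13 + 0 → 13

13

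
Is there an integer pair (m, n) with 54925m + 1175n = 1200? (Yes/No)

gcd(54925, 1175): 54925 = 46·1175 + 875; 1175 = 1·875 + 300; 875 = 2·300 + 275; 300 = 1·275 + 25; 275 = 11·25 + 0 → 25
25 divides 1200, so a solution exists.

Yes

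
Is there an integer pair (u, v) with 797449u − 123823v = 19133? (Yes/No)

gcd(797449, 123823): 797449 = 6·123823 + 54511; 123823 = 2·54511 + 14801; 54511 = 3·14801 + 10108; 14801 = 1·10108 + 4693; 10108 = 2·4693 + 722; 4693 = 6·722 + 361; 722 = 2·361 + 0 → 361
361 divides 19133, so a solution exists.

Yes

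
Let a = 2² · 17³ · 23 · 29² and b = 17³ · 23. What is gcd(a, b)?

min exponent per shared prime: 17³ · 23 = 112999

112999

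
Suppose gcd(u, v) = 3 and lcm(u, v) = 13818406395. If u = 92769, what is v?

446865

u·v = gcd·lcm = 3·13818406395 = 41455219185, so v = 41455219185/92769 = 446865.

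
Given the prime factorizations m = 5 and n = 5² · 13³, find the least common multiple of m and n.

54925

max exponent per prime: 5² · 13³ = 54925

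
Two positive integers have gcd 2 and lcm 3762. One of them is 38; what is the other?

Using uv = gcd(u,v)·lcm(u,v) = 2·3762 = 7524, we get v = 7524/38 = 198.

198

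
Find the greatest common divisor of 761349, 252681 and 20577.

57

gcd(761349, 252681): 761349 = 3·252681 + 3306; 252681 = 76·3306 + 1425; 3306 = 2·1425 + 456; 1425 = 3·456 + 57; 456 = 8·57 + 0 → 57
gcd(57, 20577): 20577 = 361·57 + 0 → 57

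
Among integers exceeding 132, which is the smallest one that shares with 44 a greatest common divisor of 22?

154

Multiples of 22 above 132: 22·7, 22·8, … . Need the cofactor coprime to 44/22 = 2.
Checking s = 7, 8, … the first with gcd(s, 2) = 1 is s = 7, giving 154.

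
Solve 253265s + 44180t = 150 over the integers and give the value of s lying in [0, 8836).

258

Euclid: 253265 = 5·44180 + 32365; 44180 = 1·32365 + 11815; 32365 = 2·11815 + 8735; 11815 = 1·8735 + 3080; 8735 = 2·3080 + 2575; 3080 = 1·2575 + 505; 2575 = 5·505 + 50; 505 = 10·50 + 5; 50 = 10·5 + 0 → gcd = 5; 150 = 5·30.
Back-substitution yields 253265·(-875) + 44180·(5016) = 5, so one solution is s = -875·30 = -26250, t = 5016·30 = 150480.
Solutions in s differ by 44180/5 = 8836; the one in [0, 8836) is -26250 mod 8836 = 258.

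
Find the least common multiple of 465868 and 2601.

4192812

gcd first: 465868 = 179·2601 + 289; 2601 = 9·289 + 0 → gcd = 289
lcm = 465868·2601/gcd = 1211722668/289 = 4192812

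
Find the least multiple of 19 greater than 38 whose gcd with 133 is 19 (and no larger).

Multiples of 19 above 38: 19·3, 19·4, … . Need the cofactor coprime to 133/19 = 7.
Checking s = 3, 4, … the first with gcd(s, 7) = 1 is s = 3, giving 57.

57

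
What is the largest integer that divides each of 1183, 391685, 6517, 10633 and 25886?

7

1183 = 7 · 13²; 391685 = 5 · 7 · 19² · 31; 6517 = 7³ · 19; 10633 = 7³ · 31; 25886 = 2 · 7 · 43²
gcd takes min exponent of each prime: 7 = 7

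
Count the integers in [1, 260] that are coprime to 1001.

1001 = 7·11·13. Inclusion–exclusion on these primes:
260 − ⌊260/7⌋ − ⌊260/11⌋ − ⌊260/13⌋ + ⌊260/77⌋ + ⌊260/91⌋ + ⌊260/143⌋ − ⌊260/1001⌋ = 186

186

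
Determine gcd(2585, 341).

2585 = 5 · 11 · 47
341 = 11 · 31
Common: 11 = 11

11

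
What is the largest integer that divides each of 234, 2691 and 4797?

117

234 = 2 · 3² · 13; 2691 = 3² · 13 · 23; 4797 = 3² · 13 · 41
gcd takes min exponent of each prime: 3² · 13 = 117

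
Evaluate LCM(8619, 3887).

8619 = 3 · 13² · 17; 3887 = 13² · 23
max exponents: 3 · 13² · 17 · 23 = 198237

198237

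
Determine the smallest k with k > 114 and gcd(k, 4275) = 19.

133

4275 = 19·225. Any k with gcd(k, 4275) = 19 is a multiple of 19, say 19s, with s coprime to 225.
Need s > 114/19, so s ≥ 7. First s ≥ 7 with gcd(s, 225) = 1 is s = 7. Thus k = 19·7 = 133.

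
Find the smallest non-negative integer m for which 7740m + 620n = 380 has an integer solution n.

Reduce mod 620: 7740m ≡ 380 (mod 620). With g = gcd(7740, 620) = 20 dividing 380, divide through: 387m ≡ 19 (mod 31).
Since gcd(387, 31) = 1, m ≡ 19·(387)⁻¹ ≡ 24 (mod 31). Smallest non-negative: 24.

24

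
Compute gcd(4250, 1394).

4250 = 2 · 5³ · 17
1394 = 2 · 17 · 41
Common: 2 · 17 = 34

34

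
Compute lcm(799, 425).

gcd first: 799 = 1·425 + 374; 425 = 1·374 + 51; 374 = 7·51 + 17; 51 = 3·17 + 0 → gcd = 17
lcm = 799·425/gcd = 339575/17 = 19975

19975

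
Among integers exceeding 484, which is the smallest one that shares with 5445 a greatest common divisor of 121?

847

Multiples of 121 above 484: 121·5, 121·6, … . Need the cofactor coprime to 5445/121 = 45.
Checking s = 5, 6, … the first with gcd(s, 45) = 1 is s = 7, giving 847.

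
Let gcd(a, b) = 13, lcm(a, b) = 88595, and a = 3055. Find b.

377

a·b = gcd·lcm = 13·88595 = 1151735, so b = 1151735/3055 = 377.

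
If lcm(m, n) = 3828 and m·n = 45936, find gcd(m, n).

From gcd × lcm = mn: gcd = 45936 / 3828 = 12.

12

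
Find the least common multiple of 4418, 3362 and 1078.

4002968662

4418 = 2 · 47²; 3362 = 2 · 41²; 1078 = 2 · 7² · 11
lcm takes max exponent of each prime: 2 · 7² · 11 · 41² · 47² = 4002968662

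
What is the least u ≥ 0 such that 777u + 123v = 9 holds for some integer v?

16

Euclid: 777 = 6·123 + 39; 123 = 3·39 + 6; 39 = 6·6 + 3; 6 = 2·3 + 0 → gcd = 3; 9 = 3·3.
Back-substitution yields 777·(19) + 123·(-120) = 3, so one solution is u = 19·3 = 57, v = -120·3 = -360.
Solutions in u differ by 123/3 = 41; the one in [0, 41) is 57 mod 41 = 16.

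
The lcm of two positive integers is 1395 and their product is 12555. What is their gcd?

9

gcd·lcm = product, so gcd = 12555/1395 = 9.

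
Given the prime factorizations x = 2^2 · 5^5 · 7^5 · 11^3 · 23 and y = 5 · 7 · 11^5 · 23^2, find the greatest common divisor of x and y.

min exponent per shared prime: 5 · 7 · 11^3 · 23 = 1071455

1071455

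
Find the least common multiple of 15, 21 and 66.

lcm(15, 21) = 15·21/gcd = 315/3 = 105
lcm(105, 66) = 105·66/gcd = 6930/3 = 2310

2310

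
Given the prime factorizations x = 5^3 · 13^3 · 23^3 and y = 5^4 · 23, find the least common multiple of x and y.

max exponent per prime: 5^4 · 13^3 · 23^3 = 16706811875

16706811875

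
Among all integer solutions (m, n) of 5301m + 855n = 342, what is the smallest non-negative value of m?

2

Reduce mod 855: 5301m ≡ 342 (mod 855). With g = gcd(5301, 855) = 171 dividing 342, divide through: 31m ≡ 2 (mod 5).
Since gcd(31, 5) = 1, m ≡ 2·(31)⁻¹ ≡ 2 (mod 5). Smallest non-negative: 2.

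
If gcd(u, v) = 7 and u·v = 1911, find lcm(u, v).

For any two positive integers, gcd × lcm equals their product. Hence lcm = 1911 / 7 = 273.

273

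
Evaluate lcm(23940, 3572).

gcd first: 23940 = 6·3572 + 2508; 3572 = 1·2508 + 1064; 2508 = 2·1064 + 380; 1064 = 2·380 + 304; 380 = 1·304 + 76; 304 = 4·76 + 0 → gcd = 76
lcm = 23940·3572/gcd = 85513680/76 = 1125180

1125180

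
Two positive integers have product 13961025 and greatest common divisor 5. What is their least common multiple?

2792205

gcd·lcm = product, so lcm = 13961025/5 = 2792205.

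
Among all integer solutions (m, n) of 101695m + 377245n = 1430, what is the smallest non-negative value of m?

Reduce mod 377245: 101695m ≡ 1430 (mod 377245). With g = gcd(101695, 377245) = 55 dividing 1430, divide through: 1849m ≡ 26 (mod 6859).
Since gcd(1849, 6859) = 1, m ≡ 26·(1849)⁻¹ ≡ 5071 (mod 6859). Smallest non-negative: 5071.

5071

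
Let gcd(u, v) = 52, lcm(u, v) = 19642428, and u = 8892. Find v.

114868

Using uv = gcd(u,v)·lcm(u,v) = 52·19642428 = 1021406256, we get v = 1021406256/8892 = 114868.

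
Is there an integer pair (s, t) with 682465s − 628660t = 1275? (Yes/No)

Yes

gcd(682465, 628660): 682465 = 1·628660 + 53805; 628660 = 11·53805 + 36805; 53805 = 1·36805 + 17000; 36805 = 2·17000 + 2805; 17000 = 6·2805 + 170; 2805 = 16·170 + 85; 170 = 2·85 + 0 → 85
85 divides 1275, so a solution exists.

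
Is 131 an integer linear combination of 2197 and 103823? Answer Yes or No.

By Bézout, 2197m − 103823n = 131 has integer solutions iff gcd(2197, 103823) | 131.
Euclid: 103823 = 47·2197 + 564; 2197 = 3·564 + 505; 564 = 1·505 + 59; 505 = 8·59 + 33; 59 = 1·33 + 26; 33 = 1·26 + 7; 26 = 3·7 + 5; 7 = 1·5 + 2; 5 = 2·2 + 1; 2 = 2·1 + 0. gcd = 1; 131 mod 1 = 0. Yes.

Yes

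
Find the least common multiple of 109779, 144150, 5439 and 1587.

109779 = 3 · 23 · 37 · 43; 144150 = 2 · 3 · 5² · 31²; 5439 = 3 · 7² · 37; 1587 = 3 · 23²
lcm takes max exponent of each prime: 2 · 3 · 5² · 7² · 23² · 31² · 37 · 43 = 5944790830650

5944790830650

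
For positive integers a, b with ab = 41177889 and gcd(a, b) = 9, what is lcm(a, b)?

4575321

For any two positive integers, gcd × lcm equals their product. Hence lcm = 41177889 / 9 = 4575321.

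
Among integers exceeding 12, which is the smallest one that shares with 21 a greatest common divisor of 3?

15

Multiples of 3 above 12: 3·5, 3·6, … . Need the cofactor coprime to 21/3 = 7.
Checking s = 5, 6, … the first with gcd(s, 7) = 1 is s = 5, giving 15.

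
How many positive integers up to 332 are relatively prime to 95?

252

95 = 5·19. Inclusion–exclusion on these primes:
332 − ⌊332/5⌋ − ⌊332/19⌋ + ⌊332/95⌋ = 252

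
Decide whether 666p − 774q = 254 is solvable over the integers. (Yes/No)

No

By Bézout, 666p − 774q = 254 has integer solutions iff gcd(666, 774) | 254.
Euclid: 774 = 1·666 + 108; 666 = 6·108 + 18; 108 = 6·18 + 0. gcd = 18; 254 mod 18 = 2. No.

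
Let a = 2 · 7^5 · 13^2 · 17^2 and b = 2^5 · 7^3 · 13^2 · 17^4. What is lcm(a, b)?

max exponent per prime: 2^5 · 7^5 · 13^2 · 17^4 = 7591412113376

7591412113376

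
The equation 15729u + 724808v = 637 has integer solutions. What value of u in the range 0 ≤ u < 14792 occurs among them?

7373

Reduce mod 724808: 15729u ≡ 637 (mod 724808). With g = gcd(15729, 724808) = 49 dividing 637, divide through: 321u ≡ 13 (mod 14792).
Since gcd(321, 14792) = 1, u ≡ 13·(321)⁻¹ ≡ 7373 (mod 14792). Smallest non-negative: 7373.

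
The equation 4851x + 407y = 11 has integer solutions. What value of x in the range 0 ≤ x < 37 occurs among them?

gcd(4851, 407) = 11 (Euclid: 4851 = 11·407 + 374; 407 = 1·374 + 33; 374 = 11·33 + 11; 33 = 3·11 + 0), and 11 | 11.
Extended Euclid: 4851·(12) + 407·(-143) = 11. Scale by 1: x₀ = 12.
General solution x = x₀ + 37t; reducing mod 37 gives x = 12 (and y = -143).

12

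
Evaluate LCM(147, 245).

735

gcd first: 245 = 1·147 + 98; 147 = 1·98 + 49; 98 = 2·49 + 0 → gcd = 49
lcm = 147·245/gcd = 36015/49 = 735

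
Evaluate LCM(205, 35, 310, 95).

205 = 5 · 41; 35 = 5 · 7; 310 = 2 · 5 · 31; 95 = 5 · 19
lcm takes max exponent of each prime: 2 · 5 · 7 · 19 · 31 · 41 = 1690430

1690430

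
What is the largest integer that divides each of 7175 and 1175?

7175 = 5² · 7 · 41
1175 = 5² · 47
Common: 5² = 25

25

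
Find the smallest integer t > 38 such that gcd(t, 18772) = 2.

42

gcd(t, 18772) = 2 forces 2 | t; write t = 2s. Then gcd(2s, 2·9386) = 2·gcd(s, 9386), so need gcd(s, 9386) = 1.
2s > 38 gives s ≥ 20. The least s ≥ 20 coprime to 9386 is 21, so t = 2·21 = 42.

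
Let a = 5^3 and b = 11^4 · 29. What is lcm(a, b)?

max exponent per prime: 5^3 · 11^4 · 29 = 53073625

53073625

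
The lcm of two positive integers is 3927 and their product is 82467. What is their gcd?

21

From gcd × lcm = uv: gcd = 82467 / 3927 = 21.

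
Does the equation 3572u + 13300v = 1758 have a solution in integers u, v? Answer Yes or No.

No

gcd(3572, 13300): 13300 = 3·3572 + 2584; 3572 = 1·2584 + 988; 2584 = 2·988 + 608; 988 = 1·608 + 380; 608 = 1·380 + 228; 380 = 1·228 + 152; 228 = 1·152 + 76; 152 = 2·76 + 0 → 76
76 does not divide 1758, so a solution does not exist.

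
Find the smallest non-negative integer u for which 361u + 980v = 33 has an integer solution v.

Euclid: 980 = 2·361 + 258; 361 = 1·258 + 103; 258 = 2·103 + 52; 103 = 1·52 + 51; 52 = 1·51 + 1; 51 = 51·1 + 0 → gcd = 1; 33 = 1·33.
Back-substitution yields 361·(-19) + 980·(7) = 1, so one solution is u = -19·33 = -627, v = 7·33 = 231.
Solutions in u differ by 980/1 = 980; the one in [0, 980) is -627 mod 980 = 353.

353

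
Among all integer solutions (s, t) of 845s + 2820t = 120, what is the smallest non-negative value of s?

Euclid: 2820 = 3·845 + 285; 845 = 2·285 + 275; 285 = 1·275 + 10; 275 = 27·10 + 5; 10 = 2·5 + 0 → gcd = 5; 120 = 5·24.
Back-substitution yields 845·(277) + 2820·(-83) = 5, so one solution is s = 277·24 = 6648, t = -83·24 = -1992.
Solutions in s differ by 2820/5 = 564; the one in [0, 564) is 6648 mod 564 = 444.

444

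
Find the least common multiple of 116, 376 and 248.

lcm(116, 376) = 116·376/gcd = 43616/4 = 10904
lcm(10904, 248) = 10904·248/gcd = 2704192/8 = 338024

338024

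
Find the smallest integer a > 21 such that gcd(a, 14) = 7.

Multiples of 7 above 21: 7·4, 7·5, … . Need the cofactor coprime to 14/7 = 2.
Checking s = 4, 5, … the first with gcd(s, 2) = 1 is s = 5, giving 35.

35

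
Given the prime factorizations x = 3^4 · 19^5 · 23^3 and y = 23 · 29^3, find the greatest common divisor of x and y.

min exponent per shared prime: 23 = 23

23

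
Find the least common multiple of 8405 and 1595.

gcd first: 8405 = 5·1595 + 430; 1595 = 3·430 + 305; 430 = 1·305 + 125; 305 = 2·125 + 55; 125 = 2·55 + 15; 55 = 3·15 + 10; 15 = 1·10 + 5; 10 = 2·5 + 0 → gcd = 5
lcm = 8405·1595/gcd = 13405975/5 = 2681195

2681195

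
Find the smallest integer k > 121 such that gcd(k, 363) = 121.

242

Multiples of 121 above 121: 121·2, 121·3, … . Need the cofactor coprime to 363/121 = 3.
Checking s = 2, 3, … the first with gcd(s, 3) = 1 is s = 2, giving 242.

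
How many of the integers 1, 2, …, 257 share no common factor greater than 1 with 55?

Prime factors of 55: 5, 11. Count integers ≤ 257 divisible by none of them.
By inclusion–exclusion: 257 − ⌊257/5⌋ − ⌊257/11⌋ + ⌊257/55⌋ = 187.

187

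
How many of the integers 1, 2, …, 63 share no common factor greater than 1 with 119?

51

Prime factors of 119: 7, 17. Count integers ≤ 63 divisible by none of them.
By inclusion–exclusion: 63 − ⌊63/7⌋ − ⌊63/17⌋ + ⌊63/119⌋ = 51.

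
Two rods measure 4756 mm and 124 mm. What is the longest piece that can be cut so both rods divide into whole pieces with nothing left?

4756 = 2² · 29 · 41
124 = 2² · 31
Common: 2² = 4

4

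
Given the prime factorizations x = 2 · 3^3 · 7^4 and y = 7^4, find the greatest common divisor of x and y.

min exponent per shared prime: 7^4 = 2401

2401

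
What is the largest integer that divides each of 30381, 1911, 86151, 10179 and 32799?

39

gcd(30381, 1911): 30381 = 15·1911 + 1716; 1911 = 1·1716 + 195; 1716 = 8·195 + 156; 195 = 1·156 + 39; 156 = 4·39 + 0 → 39
gcd(39, 86151): 86151 = 2209·39 + 0 → 39
gcd(39, 10179): 10179 = 261·39 + 0 → 39
gcd(39, 32799): 32799 = 841·39 + 0 → 39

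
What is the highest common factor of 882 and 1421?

49

Euclid: 1421 = 1·882 + 539; 882 = 1·539 + 343; 539 = 1·343 + 196; 343 = 1·196 + 147; 196 = 1·147 + 49; 147 = 3·49 + 0. Last nonzero remainder: 49.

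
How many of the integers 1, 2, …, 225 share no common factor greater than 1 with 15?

Prime factors of 15: 3, 5. Count integers ≤ 225 divisible by none of them.
By inclusion–exclusion: 225 − ⌊225/3⌋ − ⌊225/5⌋ + ⌊225/15⌋ = 120.

120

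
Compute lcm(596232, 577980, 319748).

596232 = 2³ · 3² · 7² · 13²; 577980 = 2² · 3² · 5 · 13² · 19; 319748 = 2² · 11 · 13² · 43
lcm takes max exponent of each prime: 2³ · 3² · 5 · 7² · 11 · 13² · 19 · 43 = 26791684920

26791684920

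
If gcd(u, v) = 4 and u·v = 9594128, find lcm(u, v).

2398532

Since gcd(u,v)·lcm(u,v) = uv, lcm = 9594128/4 = 2398532.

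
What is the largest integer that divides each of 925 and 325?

Euclid: 925 = 2·325 + 275; 325 = 1·275 + 50; 275 = 5·50 + 25; 50 = 2·25 + 0. Last nonzero remainder: 25.

25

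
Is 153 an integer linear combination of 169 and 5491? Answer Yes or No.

Yes

gcd(169, 5491): 5491 = 32·169 + 83; 169 = 2·83 + 3; 83 = 27·3 + 2; 3 = 1·2 + 1; 2 = 2·1 + 0 → 1
1 divides 153, so a solution exists.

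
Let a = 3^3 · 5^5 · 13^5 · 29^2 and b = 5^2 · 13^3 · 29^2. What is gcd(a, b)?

46191925

min exponent per shared prime: 5^2 · 13^3 · 29^2 = 46191925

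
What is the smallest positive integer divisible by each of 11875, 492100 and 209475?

775057500

lcm(11875, 492100) = 11875·492100/gcd = 5843687500/475 = 12302500
lcm(12302500, 209475) = 12302500·209475/gcd = 2577066187500/3325 = 775057500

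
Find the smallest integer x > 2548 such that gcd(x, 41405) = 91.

41405 = 91·455. Any x with gcd(x, 41405) = 91 is a multiple of 91, say 91s, with s coprime to 455.
Need s > 2548/91, so s ≥ 29. First s ≥ 29 with gcd(s, 455) = 1 is s = 29. Thus x = 91·29 = 2639.

2639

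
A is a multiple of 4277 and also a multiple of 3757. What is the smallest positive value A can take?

1236053

gcd first: 4277 = 1·3757 + 520; 3757 = 7·520 + 117; 520 = 4·117 + 52; 117 = 2·52 + 13; 52 = 4·13 + 0 → gcd = 13
lcm = 4277·3757/gcd = 16068689/13 = 1236053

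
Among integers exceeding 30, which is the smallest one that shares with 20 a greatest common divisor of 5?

35

Multiples of 5 above 30: 5·7, 5·8, … . Need the cofactor coprime to 20/5 = 4.
Checking s = 7, 8, … the first with gcd(s, 4) = 1 is s = 7, giving 35.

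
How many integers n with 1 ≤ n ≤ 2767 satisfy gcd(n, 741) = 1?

1614

741 = 3·13·19. Inclusion–exclusion on these primes:
2767 − ⌊2767/3⌋ − ⌊2767/13⌋ − ⌊2767/19⌋ + ⌊2767/39⌋ + ⌊2767/57⌋ + ⌊2767/247⌋ − ⌊2767/741⌋ = 1614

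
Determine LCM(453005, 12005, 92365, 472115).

453005 = 5 · 7² · 43²; 12005 = 5 · 7⁴; 92365 = 5 · 7² · 13 · 29; 472115 = 5 · 7² · 41 · 47
lcm takes max exponent of each prime: 5 · 7⁴ · 13 · 29 · 41 · 43² · 47 = 16125832350355

16125832350355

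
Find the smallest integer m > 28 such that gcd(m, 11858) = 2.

Multiples of 2 above 28: 2·15, 2·16, … . Need the cofactor coprime to 11858/2 = 5929.
Checking s = 15, 16, … the first with gcd(s, 5929) = 1 is s = 15, giving 30.

30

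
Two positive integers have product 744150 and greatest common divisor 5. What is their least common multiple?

148830

For any two positive integers, gcd × lcm equals their product. Hence lcm = 744150 / 5 = 148830.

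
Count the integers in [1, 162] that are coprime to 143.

143 = 11·13. Inclusion–exclusion on these primes:
162 − ⌊162/11⌋ − ⌊162/13⌋ + ⌊162/143⌋ = 137

137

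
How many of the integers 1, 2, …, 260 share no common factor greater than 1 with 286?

Prime factors of 286: 2, 11, 13. Count integers ≤ 260 divisible by none of them.
By inclusion–exclusion: 260 − ⌊260/2⌋ − ⌊260/11⌋ − ⌊260/13⌋ + ⌊260/22⌋ + ⌊260/26⌋ + ⌊260/143⌋ − ⌊260/286⌋ = 109.

109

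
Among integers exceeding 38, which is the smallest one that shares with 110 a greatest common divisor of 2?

Multiples of 2 above 38: 2·20, 2·21, … . Need the cofactor coprime to 110/2 = 55.
Checking s = 20, 21, … the first with gcd(s, 55) = 1 is s = 21, giving 42.

42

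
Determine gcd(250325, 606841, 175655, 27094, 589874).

gcd(250325, 606841): 606841 = 2·250325 + 106191; 250325 = 2·106191 + 37943; 106191 = 2·37943 + 30305; 37943 = 1·30305 + 7638; 30305 = 3·7638 + 7391; 7638 = 1·7391 + 247; 7391 = 29·247 + 228; 247 = 1·228 + 19; 228 = 12·19 + 0 → 19
gcd(19, 175655): 175655 = 9245·19 + 0 → 19
gcd(19, 27094): 27094 = 1426·19 + 0 → 19
gcd(19, 589874): 589874 = 31046·19 + 0 → 19

19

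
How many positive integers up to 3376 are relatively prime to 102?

1059

102 = 2·3·17. Inclusion–exclusion on these primes:
3376 − ⌊3376/2⌋ − ⌊3376/3⌋ − ⌊3376/17⌋ + ⌊3376/6⌋ + ⌊3376/34⌋ + ⌊3376/51⌋ − ⌊3376/102⌋ = 1059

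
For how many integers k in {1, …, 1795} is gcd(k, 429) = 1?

1004

Prime factors of 429: 3, 11, 13. Count integers ≤ 1795 divisible by none of them.
By inclusion–exclusion: 1795 − ⌊1795/3⌋ − ⌊1795/11⌋ − ⌊1795/13⌋ + ⌊1795/33⌋ + ⌊1795/39⌋ + ⌊1795/143⌋ − ⌊1795/429⌋ = 1004.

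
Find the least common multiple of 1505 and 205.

61705

1505 = 5 · 7 · 43; 205 = 5 · 41
max exponents: 5 · 7 · 41 · 43 = 61705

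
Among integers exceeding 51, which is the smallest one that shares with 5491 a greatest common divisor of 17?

gcd(t, 5491) = 17 forces 17 | t; write t = 17s. Then gcd(17s, 17·323) = 17·gcd(s, 323), so need gcd(s, 323) = 1.
17s > 51 gives s ≥ 4. The least s ≥ 4 coprime to 323 is 4, so t = 17·4 = 68.

68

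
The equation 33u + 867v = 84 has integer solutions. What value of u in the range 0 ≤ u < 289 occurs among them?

Reduce mod 867: 33u ≡ 84 (mod 867). With g = gcd(33, 867) = 3 dividing 84, divide through: 11u ≡ 28 (mod 289).
Since gcd(11, 289) = 1, u ≡ 28·(11)⁻¹ ≡ 239 (mod 289). Smallest non-negative: 239.

239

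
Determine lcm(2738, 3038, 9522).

19801103742

lcm(2738, 3038) = 2738·3038/gcd = 8318044/2 = 4159022
lcm(4159022, 9522) = 4159022·9522/gcd = 39602207484/2 = 19801103742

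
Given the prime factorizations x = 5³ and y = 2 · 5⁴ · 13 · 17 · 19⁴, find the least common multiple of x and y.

36001176250

max exponent per prime: 2 · 5⁴ · 13 · 17 · 19⁴ = 36001176250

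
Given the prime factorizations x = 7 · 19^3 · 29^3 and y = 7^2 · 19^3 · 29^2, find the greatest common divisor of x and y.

40378933

min exponent per shared prime: 7 · 19^3 · 29^2 = 40378933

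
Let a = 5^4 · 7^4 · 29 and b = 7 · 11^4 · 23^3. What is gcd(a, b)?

7

min exponent per shared prime: 7 = 7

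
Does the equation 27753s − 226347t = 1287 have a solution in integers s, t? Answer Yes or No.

By Bézout, 27753s − 226347t = 1287 has integer solutions iff gcd(27753, 226347) | 1287.
Euclid: 226347 = 8·27753 + 4323; 27753 = 6·4323 + 1815; 4323 = 2·1815 + 693; 1815 = 2·693 + 429; 693 = 1·429 + 264; 429 = 1·264 + 165; 264 = 1·165 + 99; 165 = 1·99 + 66; 99 = 1·66 + 33; 66 = 2·33 + 0. gcd = 33; 1287 mod 33 = 0. Yes.

Yes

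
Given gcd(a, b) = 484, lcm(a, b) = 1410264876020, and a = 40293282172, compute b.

a·b = gcd·lcm = 484·1410264876020 = 682568199993680, so b = 682568199993680/40293282172 = 16940.

16940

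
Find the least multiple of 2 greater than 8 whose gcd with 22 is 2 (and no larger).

Multiples of 2 above 8: 2·5, 2·6, … . Need the cofactor coprime to 22/2 = 11.
Checking s = 5, 6, … the first with gcd(s, 11) = 1 is s = 5, giving 10.

10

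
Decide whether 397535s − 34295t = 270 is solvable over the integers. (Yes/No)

Yes

By Bézout, 397535s − 34295t = 270 has integer solutions iff gcd(397535, 34295) | 270.
Euclid: 397535 = 11·34295 + 20290; 34295 = 1·20290 + 14005; 20290 = 1·14005 + 6285; 14005 = 2·6285 + 1435; 6285 = 4·1435 + 545; 1435 = 2·545 + 345; 545 = 1·345 + 200; 345 = 1·200 + 145; 200 = 1·145 + 55; 145 = 2·55 + 35; 55 = 1·35 + 20; 35 = 1·20 + 15; 20 = 1·15 + 5; 15 = 3·5 + 0. gcd = 5; 270 mod 5 = 0. Yes.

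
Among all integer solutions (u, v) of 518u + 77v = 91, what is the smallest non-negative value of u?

Euclid: 518 = 6·77 + 56; 77 = 1·56 + 21; 56 = 2·21 + 14; 21 = 1·14 + 7; 14 = 2·7 + 0 → gcd = 7; 91 = 7·13.
Back-substitution yields 518·(-4) + 77·(27) = 7, so one solution is u = -4·13 = -52, v = 27·13 = 351.
Solutions in u differ by 77/7 = 11; the one in [0, 11) is -52 mod 11 = 3.

3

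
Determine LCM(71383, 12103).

71383 = 13 · 17² · 19; 12103 = 7² · 13 · 19
max exponents: 7² · 13 · 17² · 19 = 3497767

3497767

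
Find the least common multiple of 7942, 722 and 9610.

lcm(7942, 722) = 7942·722/gcd = 5734124/722 = 7942
lcm(7942, 9610) = 7942·9610/gcd = 76322620/2 = 38161310

38161310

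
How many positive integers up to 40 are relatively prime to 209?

Prime factors of 209: 11, 19. Count integers ≤ 40 divisible by none of them.
By inclusion–exclusion: 40 − ⌊40/11⌋ − ⌊40/19⌋ + ⌊40/209⌋ = 35.

35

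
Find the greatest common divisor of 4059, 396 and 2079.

gcd(4059, 396): 4059 = 10·396 + 99; 396 = 4·99 + 0 → 99
gcd(99, 2079): 2079 = 21·99 + 0 → 99

99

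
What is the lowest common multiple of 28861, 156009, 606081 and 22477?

40049226399

lcm(28861, 156009) = 28861·156009/gcd = 4502575749/133 = 33853953
lcm(33853953, 606081) = 33853953·606081/gcd = 20518237688193/86583 = 236977671
lcm(236977671, 22477) = 236977671·22477/gcd = 5326547111067/133 = 40049226399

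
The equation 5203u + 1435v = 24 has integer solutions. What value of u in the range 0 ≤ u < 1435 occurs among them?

Reduce mod 1435: 5203u ≡ 24 (mod 1435). With g = gcd(5203, 1435) = 1 dividing 24, divide through: 5203u ≡ 24 (mod 1435).
Since gcd(5203, 1435) = 1, u ≡ 24·(5203)⁻¹ ≡ 978 (mod 1435). Smallest non-negative: 978.

978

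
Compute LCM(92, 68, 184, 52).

40664

92 = 2² · 23; 68 = 2² · 17; 184 = 2³ · 23; 52 = 2² · 13
lcm takes max exponent of each prime: 2³ · 13 · 17 · 23 = 40664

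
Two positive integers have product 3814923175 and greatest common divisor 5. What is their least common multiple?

762984635

For any two positive integers, gcd × lcm equals their product. Hence lcm = 3814923175 / 5 = 762984635.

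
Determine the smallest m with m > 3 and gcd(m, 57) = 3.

57 = 3·19. Any m with gcd(m, 57) = 3 is a multiple of 3, say 3s, with s coprime to 19.
Need s > 3/3, so s ≥ 2. First s ≥ 2 with gcd(s, 19) = 1 is s = 2. Thus m = 3·2 = 6.

6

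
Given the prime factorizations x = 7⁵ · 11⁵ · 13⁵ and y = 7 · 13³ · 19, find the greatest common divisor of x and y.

15379

min exponent per shared prime: 7 · 13³ = 15379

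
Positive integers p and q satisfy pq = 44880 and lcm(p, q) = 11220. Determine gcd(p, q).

4

From gcd × lcm = pq: gcd = 44880 / 11220 = 4.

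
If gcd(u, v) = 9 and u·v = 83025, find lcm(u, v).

Since gcd(u,v)·lcm(u,v) = uv, lcm = 83025/9 = 9225.

9225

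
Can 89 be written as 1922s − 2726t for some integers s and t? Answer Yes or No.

gcd(1922, 2726): 2726 = 1·1922 + 804; 1922 = 2·804 + 314; 804 = 2·314 + 176; 314 = 1·176 + 138; 176 = 1·138 + 38; 138 = 3·38 + 24; 38 = 1·24 + 14; 24 = 1·14 + 10; 14 = 1·10 + 4; 10 = 2·4 + 2; 4 = 2·2 + 0 → 2
2 does not divide 89, so a solution does not exist.

No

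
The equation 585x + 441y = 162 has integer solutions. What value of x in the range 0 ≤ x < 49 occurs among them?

Euclid: 585 = 1·441 + 144; 441 = 3·144 + 9; 144 = 16·9 + 0 → gcd = 9; 162 = 9·18.
Back-substitution yields 585·(-3) + 441·(4) = 9, so one solution is x = -3·18 = -54, y = 4·18 = 72.
Solutions in x differ by 441/9 = 49; the one in [0, 49) is -54 mod 49 = 44.

44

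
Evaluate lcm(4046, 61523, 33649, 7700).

4046 = 2 · 7 · 17²; 61523 = 7 · 11 · 17 · 47; 33649 = 7 · 11 · 19 · 23; 7700 = 2² · 5² · 7 · 11
lcm takes max exponent of each prime: 2² · 5² · 7 · 11 · 17² · 19 · 23 · 47 = 45705436700

45705436700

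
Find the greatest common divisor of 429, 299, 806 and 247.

gcd(429, 299): 429 = 1·299 + 130; 299 = 2·130 + 39; 130 = 3·39 + 13; 39 = 3·13 + 0 → 13
gcd(13, 806): 806 = 62·13 + 0 → 13
gcd(13, 247): 247 = 19·13 + 0 → 13

13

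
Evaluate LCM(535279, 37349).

gcd first: 535279 = 14·37349 + 12393; 37349 = 3·12393 + 170; 12393 = 72·170 + 153; 170 = 1·153 + 17; 153 = 9·17 + 0 → gcd = 17
lcm = 535279·37349/gcd = 19992135371/17 = 1176007963

1176007963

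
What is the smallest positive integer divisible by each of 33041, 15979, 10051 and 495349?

455686900919

33041 = 19 · 37 · 47; 15979 = 19 · 29²; 10051 = 19 · 23²; 495349 = 19 · 29² · 31
lcm takes max exponent of each prime: 19 · 23² · 29² · 31 · 37 · 47 = 455686900919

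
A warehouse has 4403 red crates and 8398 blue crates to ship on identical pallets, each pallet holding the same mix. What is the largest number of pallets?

17

4403 = 7 · 17 · 37
8398 = 2 · 13 · 17 · 19
Common: 17 = 17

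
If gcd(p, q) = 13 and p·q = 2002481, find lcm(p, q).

gcd·lcm = product, so lcm = 2002481/13 = 154037.

154037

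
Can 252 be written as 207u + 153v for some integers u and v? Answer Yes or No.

Yes

gcd(207, 153): 207 = 1·153 + 54; 153 = 2·54 + 45; 54 = 1·45 + 9; 45 = 5·9 + 0 → 9
9 divides 252, so a solution exists.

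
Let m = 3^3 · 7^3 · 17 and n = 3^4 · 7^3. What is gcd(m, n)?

9261

min exponent per shared prime: 3^3 · 7^3 = 9261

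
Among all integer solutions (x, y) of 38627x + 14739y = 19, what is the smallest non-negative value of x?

gcd(38627, 14739) = 1 (Euclid: 38627 = 2·14739 + 9149; 14739 = 1·9149 + 5590; 9149 = 1·5590 + 3559; 5590 = 1·3559 + 2031; 3559 = 1·2031 + 1528; 2031 = 1·1528 + 503; 1528 = 3·503 + 19; 503 = 26·19 + 9; 19 = 2·9 + 1; 9 = 9·1 + 0), and 1 | 19.
Extended Euclid: 38627·(1553) + 14739·(-4070) = 1. Scale by 19: x₀ = 29507.
General solution x = x₀ + 14739t; reducing mod 14739 gives x = 29 (and y = -76).

29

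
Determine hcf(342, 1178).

342 = 2 · 3² · 19
1178 = 2 · 19 · 31
Common: 2 · 19 = 38

38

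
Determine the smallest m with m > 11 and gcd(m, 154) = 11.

33

gcd(m, 154) = 11 forces 11 | m; write m = 11s. Then gcd(11s, 11·14) = 11·gcd(s, 14), so need gcd(s, 14) = 1.
11s > 11 gives s ≥ 2. The least s ≥ 2 coprime to 14 is 3, so m = 11·3 = 33.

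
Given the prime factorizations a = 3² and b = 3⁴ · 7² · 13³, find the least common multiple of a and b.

max exponent per prime: 3⁴ · 7² · 13³ = 8719893

8719893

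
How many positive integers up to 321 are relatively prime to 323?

287

323 = 17·19. Inclusion–exclusion on these primes:
321 − ⌊321/17⌋ − ⌊321/19⌋ + ⌊321/323⌋ = 287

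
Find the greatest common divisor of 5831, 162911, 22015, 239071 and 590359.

119

gcd(5831, 162911): 162911 = 27·5831 + 5474; 5831 = 1·5474 + 357; 5474 = 15·357 + 119; 357 = 3·119 + 0 → 119
gcd(119, 22015): 22015 = 185·119 + 0 → 119
gcd(119, 239071): 239071 = 2009·119 + 0 → 119
gcd(119, 590359): 590359 = 4961·119 + 0 → 119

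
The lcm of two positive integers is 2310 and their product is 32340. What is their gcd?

14

From gcd × lcm = pq: gcd = 32340 / 2310 = 14.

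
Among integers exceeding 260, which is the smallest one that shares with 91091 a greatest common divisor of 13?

gcd(x, 91091) = 13 forces 13 | x; write x = 13s. Then gcd(13s, 13·7007) = 13·gcd(s, 7007), so need gcd(s, 7007) = 1.
13s > 260 gives s ≥ 21. The least s ≥ 21 coprime to 7007 is 23, so x = 13·23 = 299.

299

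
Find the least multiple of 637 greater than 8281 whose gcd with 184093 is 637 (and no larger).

8918

Multiples of 637 above 8281: 637·14, 637·15, … . Need the cofactor coprime to 184093/637 = 289.
Checking s = 14, 15, … the first with gcd(s, 289) = 1 is s = 14, giving 8918.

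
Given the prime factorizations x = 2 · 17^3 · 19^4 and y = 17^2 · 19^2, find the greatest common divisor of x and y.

104329

min exponent per shared prime: 17^2 · 19^2 = 104329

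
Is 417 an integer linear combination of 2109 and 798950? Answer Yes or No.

No

By Bézout, 2109m − 798950n = 417 has integer solutions iff gcd(2109, 798950) | 417.
Euclid: 798950 = 378·2109 + 1748; 2109 = 1·1748 + 361; 1748 = 4·361 + 304; 361 = 1·304 + 57; 304 = 5·57 + 19; 57 = 3·19 + 0. gcd = 19; 417 mod 19 = 18. No.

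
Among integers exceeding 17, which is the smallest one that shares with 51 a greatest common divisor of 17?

34

Multiples of 17 above 17: 17·2, 17·3, … . Need the cofactor coprime to 51/17 = 3.
Checking s = 2, 3, … the first with gcd(s, 3) = 1 is s = 2, giving 34.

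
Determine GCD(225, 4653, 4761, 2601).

gcd(225, 4653): 4653 = 20·225 + 153; 225 = 1·153 + 72; 153 = 2·72 + 9; 72 = 8·9 + 0 → 9
gcd(9, 4761): 4761 = 529·9 + 0 → 9
gcd(9, 2601): 2601 = 289·9 + 0 → 9

9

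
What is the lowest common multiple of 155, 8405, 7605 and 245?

19418903595

155 = 5 · 31; 8405 = 5 · 41²; 7605 = 3² · 5 · 13²; 245 = 5 · 7²
lcm takes max exponent of each prime: 3² · 5 · 7² · 13² · 31 · 41² = 19418903595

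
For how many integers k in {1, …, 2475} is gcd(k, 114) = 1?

Prime factors of 114: 2, 3, 19. Count integers ≤ 2475 divisible by none of them.
By inclusion–exclusion: 2475 − ⌊2475/2⌋ − ⌊2475/3⌋ − ⌊2475/19⌋ + ⌊2475/6⌋ + ⌊2475/38⌋ + ⌊2475/57⌋ − ⌊2475/114⌋ = 782.

782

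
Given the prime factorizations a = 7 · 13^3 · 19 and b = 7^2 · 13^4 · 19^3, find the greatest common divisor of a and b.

min exponent per shared prime: 7 · 13^3 · 19 = 292201

292201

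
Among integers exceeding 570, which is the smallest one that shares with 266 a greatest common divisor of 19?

589

266 = 19·14. Any x with gcd(x, 266) = 19 is a multiple of 19, say 19s, with s coprime to 14.
Need s > 570/19, so s ≥ 31. First s ≥ 31 with gcd(s, 14) = 1 is s = 31. Thus x = 19·31 = 589.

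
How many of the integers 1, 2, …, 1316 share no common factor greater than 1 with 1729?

1729 = 7·13·19. Inclusion–exclusion on these primes:
1316 − ⌊1316/7⌋ − ⌊1316/13⌋ − ⌊1316/19⌋ + ⌊1316/91⌋ + ⌊1316/133⌋ + ⌊1316/247⌋ − ⌊1316/1729⌋ = 986

986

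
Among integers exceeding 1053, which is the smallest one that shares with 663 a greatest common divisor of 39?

Multiples of 39 above 1053: 39·28, 39·29, … . Need the cofactor coprime to 663/39 = 17.
Checking s = 28, 29, … the first with gcd(s, 17) = 1 is s = 28, giving 1092.

1092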